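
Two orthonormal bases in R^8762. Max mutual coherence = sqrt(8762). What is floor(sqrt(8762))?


93^2 = 8649 <= 8762 < 8836 = 94^2, so 93 <= sqrt(8762) < 94.
floor(sqrt(8762)) = 93.

93


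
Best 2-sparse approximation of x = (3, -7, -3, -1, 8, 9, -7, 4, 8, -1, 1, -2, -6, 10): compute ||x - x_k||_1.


Sorted |x_i| descending: [10, 9, 8, 8, 7, 7, 6, 4, 3, 3, 2, 1, 1, 1]
Keep top 2: [10, 9]
Tail entries: [8, 8, 7, 7, 6, 4, 3, 3, 2, 1, 1, 1]
L1 error = sum of tail = 51.

51


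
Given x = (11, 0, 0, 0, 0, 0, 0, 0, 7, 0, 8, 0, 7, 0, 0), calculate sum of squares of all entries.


Non-zero entries: [(0, 11), (8, 7), (10, 8), (12, 7)]
Squares: [121, 49, 64, 49]
||x||_2^2 = sum = 283.

283


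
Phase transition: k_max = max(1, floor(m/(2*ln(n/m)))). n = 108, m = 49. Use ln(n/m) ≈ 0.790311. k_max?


n/m = 108/49.
ln(n/m) ≈ 0.790311.
2*ln(n/m) ≈ 1.580622.
m/(2*ln(n/m)) ≈ 49/1.580622 ≈ 31.0005.
floor = 31.
k_max = max(1, 31) = 31.

31


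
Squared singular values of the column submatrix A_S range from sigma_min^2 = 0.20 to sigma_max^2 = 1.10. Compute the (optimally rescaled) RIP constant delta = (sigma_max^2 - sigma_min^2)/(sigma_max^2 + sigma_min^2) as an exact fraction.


lambda_max - lambda_min = 1.10 - 0.20 = 0.90.
lambda_max + lambda_min = 1.10 + 0.20 = 1.30.
delta = 0.90/1.30 = 90/130 = 9/13.

9/13


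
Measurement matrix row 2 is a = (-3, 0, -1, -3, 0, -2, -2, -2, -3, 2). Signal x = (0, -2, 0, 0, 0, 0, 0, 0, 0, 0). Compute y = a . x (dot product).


Non-zero terms: ['0*-2']
Products: [0]
y = sum = 0.

0


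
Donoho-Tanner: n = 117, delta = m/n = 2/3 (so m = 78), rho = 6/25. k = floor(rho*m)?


m = 2/3*117 = 78.
rho = 6/25.
rho*m = 6/25*78 = 18.72.
k = floor(18.72) = 18.

18


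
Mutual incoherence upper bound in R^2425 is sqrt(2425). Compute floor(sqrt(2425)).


49^2 = 2401 <= 2425 < 2500 = 50^2, so 49 <= sqrt(2425) < 50.
floor(sqrt(2425)) = 49.

49


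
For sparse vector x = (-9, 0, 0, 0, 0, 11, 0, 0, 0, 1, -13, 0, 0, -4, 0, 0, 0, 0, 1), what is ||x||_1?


Non-zero entries: [(0, -9), (5, 11), (9, 1), (10, -13), (13, -4), (18, 1)]
Absolute values: [9, 11, 1, 13, 4, 1]
||x||_1 = sum = 39.

39


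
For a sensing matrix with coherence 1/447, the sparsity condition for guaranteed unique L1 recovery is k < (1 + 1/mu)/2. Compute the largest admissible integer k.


1/mu = 447.
1 + 1/mu = 448.
(1 + 1/mu)/2 = 224 is an integer and the inequality is strict, so k_max = 224 - 1 = 223.

223


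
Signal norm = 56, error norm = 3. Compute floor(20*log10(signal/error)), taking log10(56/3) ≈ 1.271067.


||x||/||e|| = 56/3.
log10(56/3) ≈ 1.271067.
20*log10(||x||/||e||) ≈ 20*1.271067 = 25.42134.
floor(25.42134) = 25.

25


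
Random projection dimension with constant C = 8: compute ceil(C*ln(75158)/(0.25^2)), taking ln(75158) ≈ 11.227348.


ln(75158) ≈ 11.227348.
eps^2 = 0.25^2 = 0.0625.
C*ln(N)/eps^2 ≈ 8*11.227348/0.0625 ≈ 1437.1005.
m = ceil(1437.1005) = 1438.

1438


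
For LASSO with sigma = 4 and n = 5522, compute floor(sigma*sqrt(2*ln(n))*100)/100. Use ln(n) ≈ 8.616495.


ln(5522) ≈ 8.616495.
2*ln(n) ≈ 17.23299.
sqrt(2*ln(n)) ≈ sqrt(17.23299) ≈ 4.151264.
lambda ≈ 4*4.151264 = 16.605056.
floor(lambda*100)/100 = 16.60.

16.60


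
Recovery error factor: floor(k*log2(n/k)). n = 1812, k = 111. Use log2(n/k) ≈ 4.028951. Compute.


log2(n/k) = log2(1812/111) ≈ 4.028951.
k*log2(n/k) ≈ 111*4.028951 = 447.213561.
floor(447.213561) = 447.

447


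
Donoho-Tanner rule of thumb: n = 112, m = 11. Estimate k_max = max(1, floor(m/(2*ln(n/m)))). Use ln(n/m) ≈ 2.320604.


n/m = 112/11.
ln(n/m) ≈ 2.320604.
2*ln(n/m) ≈ 4.641208.
m/(2*ln(n/m)) ≈ 11/4.641208 ≈ 2.3701.
floor = 2.
k_max = max(1, 2) = 2.

2


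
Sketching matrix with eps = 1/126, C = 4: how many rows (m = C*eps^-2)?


1/eps = 126.
(1/eps)^2 = 15876.
m = 4*15876 = 63504.

63504


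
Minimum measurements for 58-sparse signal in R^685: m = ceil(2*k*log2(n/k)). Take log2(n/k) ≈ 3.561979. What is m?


log2(n/k) = log2(685/58) ≈ 3.561979.
2*k*log2(n/k) ≈ 2*58*3.561979 = 413.189564.
m = ceil(413.189564) = 414.

414


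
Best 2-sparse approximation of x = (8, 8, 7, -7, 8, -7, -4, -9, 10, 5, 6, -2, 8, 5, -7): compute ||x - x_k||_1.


Sorted |x_i| descending: [10, 9, 8, 8, 8, 8, 7, 7, 7, 7, 6, 5, 5, 4, 2]
Keep top 2: [10, 9]
Tail entries: [8, 8, 8, 8, 7, 7, 7, 7, 6, 5, 5, 4, 2]
L1 error = sum of tail = 82.

82


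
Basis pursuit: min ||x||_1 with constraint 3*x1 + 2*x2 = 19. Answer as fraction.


Axis intercepts:
  x1 = 19/3, x2 = 0: L1 = 19/3
  x1 = 0, x2 = 19/2: L1 = 19/2
x* = (19/3, 0)
||x*||_1 = 19/3.

19/3


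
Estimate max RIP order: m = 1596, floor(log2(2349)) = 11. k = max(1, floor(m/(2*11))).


floor(log2(2349)) = 11.
2*11 = 22.
m/(2*floor(log2(n))) = 1596/22 ≈ 72.5455.
floor = 72.
k = max(1, 72) = 72.

72


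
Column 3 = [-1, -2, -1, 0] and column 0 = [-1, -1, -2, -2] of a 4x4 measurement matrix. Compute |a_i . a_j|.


Inner product: -1*-1 + -2*-1 + -1*-2 + 0*-2
Products: [1, 2, 2, 0]
Sum = 5.
|dot| = 5.

5


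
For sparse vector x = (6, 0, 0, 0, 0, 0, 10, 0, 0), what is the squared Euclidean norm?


Non-zero entries: [(0, 6), (6, 10)]
Squares: [36, 100]
||x||_2^2 = sum = 136.

136


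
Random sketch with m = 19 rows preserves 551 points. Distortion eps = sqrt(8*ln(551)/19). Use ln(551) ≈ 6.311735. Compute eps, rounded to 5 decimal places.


ln(551) ≈ 6.311735.
8*ln(N)/m ≈ 8*6.311735/19 ≈ 2.65757263.
eps = sqrt(2.65757263) ≈ 1.6302063 ≈ 1.63021.

1.63021


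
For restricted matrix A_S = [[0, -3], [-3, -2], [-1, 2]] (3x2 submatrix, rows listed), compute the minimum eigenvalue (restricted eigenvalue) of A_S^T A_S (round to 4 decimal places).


A_S^T A_S = [[10, 4], [4, 17]].
trace = 27.
det = 154.
disc = trace^2 - 4*det = 729 - 4*154 = 113.
sqrt(113) ≈ 10.630146.
lam_min = (27 - sqrt(113))/2 ≈ (27 - 10.630146)/2 = 8.184927 ≈ 8.1849.

8.1849


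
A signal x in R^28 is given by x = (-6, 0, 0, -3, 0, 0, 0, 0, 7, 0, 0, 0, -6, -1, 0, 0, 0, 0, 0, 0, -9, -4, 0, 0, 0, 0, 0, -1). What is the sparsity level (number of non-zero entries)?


Non-zero positions: [0, 3, 8, 12, 13, 20, 21, 27].
Sparsity = 8.

8


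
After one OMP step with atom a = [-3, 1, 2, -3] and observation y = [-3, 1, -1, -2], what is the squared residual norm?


a^T a = 23.
a^T y = 14.
coeff = 14/23 = 14/23.
||r||^2 = 149/23.

149/23


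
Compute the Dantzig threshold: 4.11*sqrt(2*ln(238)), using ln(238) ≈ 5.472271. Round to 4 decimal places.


ln(238) ≈ 5.472271.
2*ln(n) ≈ 10.944542.
sqrt(2*ln(n)) ≈ sqrt(10.944542) ≈ 3.308254.
threshold ≈ 4.11*3.308254 = 13.59692394 ≈ 13.5969.

13.5969


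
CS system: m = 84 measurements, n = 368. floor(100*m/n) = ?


100*m/n = 100*84/368 ≈ 22.8261.
floor = 22.

22


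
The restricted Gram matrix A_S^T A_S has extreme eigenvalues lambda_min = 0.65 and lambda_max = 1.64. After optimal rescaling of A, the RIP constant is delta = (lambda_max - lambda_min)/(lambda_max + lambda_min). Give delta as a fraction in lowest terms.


lambda_max - lambda_min = 1.64 - 0.65 = 0.99.
lambda_max + lambda_min = 1.64 + 0.65 = 2.29.
delta = 0.99/2.29 = 99/229.

99/229


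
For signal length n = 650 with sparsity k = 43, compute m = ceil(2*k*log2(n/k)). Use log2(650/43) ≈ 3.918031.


log2(n/k) = log2(650/43) ≈ 3.918031.
2*k*log2(n/k) ≈ 2*43*3.918031 = 336.950666.
m = ceil(336.950666) = 337.

337


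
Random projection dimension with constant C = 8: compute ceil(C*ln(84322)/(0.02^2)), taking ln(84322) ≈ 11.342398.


ln(84322) ≈ 11.342398.
eps^2 = 0.02^2 = 0.0004.
C*ln(N)/eps^2 ≈ 8*11.342398/0.0004 ≈ 226847.96.
m = ceil(226847.96) = 226848.

226848


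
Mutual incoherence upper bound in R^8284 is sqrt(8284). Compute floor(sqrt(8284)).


91^2 = 8281 <= 8284 < 8464 = 92^2, so 91 <= sqrt(8284) < 92.
floor(sqrt(8284)) = 91.

91


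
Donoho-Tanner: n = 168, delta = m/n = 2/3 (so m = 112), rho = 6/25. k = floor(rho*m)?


m = 2/3*168 = 112.
rho = 6/25.
rho*m = 6/25*112 = 26.88.
k = floor(26.88) = 26.

26


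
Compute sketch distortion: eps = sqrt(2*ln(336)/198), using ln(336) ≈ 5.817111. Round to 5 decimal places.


ln(336) ≈ 5.817111.
2*ln(N)/m ≈ 2*5.817111/198 ≈ 0.0587587.
eps = sqrt(0.0587587) ≈ 0.2424019 ≈ 0.24240.

0.24240


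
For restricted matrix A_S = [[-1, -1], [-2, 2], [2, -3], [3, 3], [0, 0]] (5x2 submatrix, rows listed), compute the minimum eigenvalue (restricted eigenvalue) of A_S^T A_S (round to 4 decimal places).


A_S^T A_S = [[18, 0], [0, 23]].
trace = 41.
det = 414.
disc = trace^2 - 4*det = 1681 - 4*414 = 25.
sqrt(25) = 5.
lam_min = (41 - 5)/2 = 18 = 18.0000.

18.0000


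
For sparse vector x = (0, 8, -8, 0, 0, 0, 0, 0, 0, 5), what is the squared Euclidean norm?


Non-zero entries: [(1, 8), (2, -8), (9, 5)]
Squares: [64, 64, 25]
||x||_2^2 = sum = 153.

153


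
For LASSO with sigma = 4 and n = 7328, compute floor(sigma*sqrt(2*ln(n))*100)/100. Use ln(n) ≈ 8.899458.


ln(7328) ≈ 8.899458.
2*ln(n) ≈ 17.798916.
sqrt(2*ln(n)) ≈ sqrt(17.798916) ≈ 4.218876.
lambda ≈ 4*4.218876 = 16.875504.
floor(lambda*100)/100 = 16.87.

16.87


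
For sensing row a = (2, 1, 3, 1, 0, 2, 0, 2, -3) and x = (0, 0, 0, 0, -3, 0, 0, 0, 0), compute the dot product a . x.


Non-zero terms: ['0*-3']
Products: [0]
y = sum = 0.

0


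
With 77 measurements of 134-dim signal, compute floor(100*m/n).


100*m/n = 100*77/134 ≈ 57.4627.
floor = 57.

57


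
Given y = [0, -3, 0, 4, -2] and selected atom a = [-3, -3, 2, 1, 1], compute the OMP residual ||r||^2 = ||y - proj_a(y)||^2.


a^T a = 24.
a^T y = 11.
coeff = 11/24 = 11/24.
||r||^2 = 575/24.

575/24


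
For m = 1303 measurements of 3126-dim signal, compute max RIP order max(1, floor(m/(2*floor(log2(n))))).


floor(log2(3126)) = 11.
2*11 = 22.
m/(2*floor(log2(n))) = 1303/22 ≈ 59.2273.
floor = 59.
k = max(1, 59) = 59.

59


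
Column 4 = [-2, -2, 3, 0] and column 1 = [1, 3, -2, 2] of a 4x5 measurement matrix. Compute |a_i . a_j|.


Inner product: -2*1 + -2*3 + 3*-2 + 0*2
Products: [-2, -6, -6, 0]
Sum = -14.
|dot| = 14.

14


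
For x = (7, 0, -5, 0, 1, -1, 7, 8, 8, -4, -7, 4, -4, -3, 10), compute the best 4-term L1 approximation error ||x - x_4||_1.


Sorted |x_i| descending: [10, 8, 8, 7, 7, 7, 5, 4, 4, 4, 3, 1, 1, 0, 0]
Keep top 4: [10, 8, 8, 7]
Tail entries: [7, 7, 5, 4, 4, 4, 3, 1, 1, 0, 0]
L1 error = sum of tail = 36.

36


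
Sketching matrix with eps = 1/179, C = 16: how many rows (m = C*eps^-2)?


1/eps = 179.
(1/eps)^2 = 32041.
m = 16*32041 = 512656.

512656


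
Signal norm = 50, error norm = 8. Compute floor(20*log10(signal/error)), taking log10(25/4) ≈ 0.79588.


||x||/||e|| = 50/8 = 25/4.
log10(25/4) ≈ 0.79588.
20*log10(||x||/||e||) ≈ 20*0.79588 = 15.9176.
floor(15.9176) = 15.

15


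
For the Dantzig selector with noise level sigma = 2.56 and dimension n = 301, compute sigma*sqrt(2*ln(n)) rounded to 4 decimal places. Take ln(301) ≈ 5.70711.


ln(301) ≈ 5.70711.
2*ln(n) ≈ 11.41422.
sqrt(2*ln(n)) ≈ sqrt(11.41422) ≈ 3.378494.
threshold ≈ 2.56*3.378494 = 8.64894464 ≈ 8.6489.

8.6489


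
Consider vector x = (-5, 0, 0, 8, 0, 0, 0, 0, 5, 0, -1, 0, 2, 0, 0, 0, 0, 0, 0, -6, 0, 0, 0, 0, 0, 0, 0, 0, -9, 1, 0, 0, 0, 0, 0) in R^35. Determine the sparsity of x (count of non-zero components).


Non-zero positions: [0, 3, 8, 10, 12, 19, 28, 29].
Sparsity = 8.

8


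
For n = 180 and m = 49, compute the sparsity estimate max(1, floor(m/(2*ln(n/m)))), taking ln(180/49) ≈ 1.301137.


n/m = 180/49.
ln(n/m) ≈ 1.301137.
2*ln(n/m) ≈ 2.602274.
m/(2*ln(n/m)) ≈ 49/2.602274 ≈ 18.8297.
floor = 18.
k_max = max(1, 18) = 18.

18


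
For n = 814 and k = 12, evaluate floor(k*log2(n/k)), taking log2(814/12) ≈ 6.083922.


log2(n/k) = log2(814/12) ≈ 6.083922.
k*log2(n/k) ≈ 12*6.083922 = 73.007064.
floor(73.007064) = 73.

73


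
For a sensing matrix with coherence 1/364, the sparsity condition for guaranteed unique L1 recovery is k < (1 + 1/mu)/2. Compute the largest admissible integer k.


1/mu = 364.
1 + 1/mu = 365.
(1 + 1/mu)/2 = 182.5 is not an integer, so k_max = floor(182.5) = 182.

182


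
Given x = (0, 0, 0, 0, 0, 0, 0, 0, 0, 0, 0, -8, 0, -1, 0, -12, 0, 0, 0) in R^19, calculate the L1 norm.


Non-zero entries: [(11, -8), (13, -1), (15, -12)]
Absolute values: [8, 1, 12]
||x||_1 = sum = 21.

21


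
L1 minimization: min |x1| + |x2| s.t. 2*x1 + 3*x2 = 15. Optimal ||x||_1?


Axis intercepts:
  x1 = 15/2, x2 = 0: L1 = 15/2
  x1 = 0, x2 = 5: L1 = 5
x* = (0, 5)
||x*||_1 = 5.

5


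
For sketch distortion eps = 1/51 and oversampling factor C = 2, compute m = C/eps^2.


1/eps = 51.
(1/eps)^2 = 2601.
m = 2*2601 = 5202.

5202


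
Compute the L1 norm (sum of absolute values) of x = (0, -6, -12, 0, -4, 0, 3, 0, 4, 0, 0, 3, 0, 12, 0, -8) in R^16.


Non-zero entries: [(1, -6), (2, -12), (4, -4), (6, 3), (8, 4), (11, 3), (13, 12), (15, -8)]
Absolute values: [6, 12, 4, 3, 4, 3, 12, 8]
||x||_1 = sum = 52.

52


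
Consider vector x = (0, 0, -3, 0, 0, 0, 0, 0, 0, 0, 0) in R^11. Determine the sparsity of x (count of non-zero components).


Non-zero positions: [2].
Sparsity = 1.

1


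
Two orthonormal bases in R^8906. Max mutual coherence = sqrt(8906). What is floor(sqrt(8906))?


94^2 = 8836 <= 8906 < 9025 = 95^2, so 94 <= sqrt(8906) < 95.
floor(sqrt(8906)) = 94.

94


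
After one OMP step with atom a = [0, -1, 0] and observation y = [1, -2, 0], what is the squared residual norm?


a^T a = 1.
a^T y = 2.
coeff = 2/1 = 2.
||r||^2 = 1.

1


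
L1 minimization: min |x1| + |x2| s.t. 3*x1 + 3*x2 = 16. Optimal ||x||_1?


Axis intercepts:
  x1 = 16/3, x2 = 0: L1 = 16/3
  x1 = 0, x2 = 16/3: L1 = 16/3
x* = (16/3, 0)
||x*||_1 = 16/3.

16/3


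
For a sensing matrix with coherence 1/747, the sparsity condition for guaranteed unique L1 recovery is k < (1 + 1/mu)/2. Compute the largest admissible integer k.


1/mu = 747.
1 + 1/mu = 748.
(1 + 1/mu)/2 = 374 is an integer and the inequality is strict, so k_max = 374 - 1 = 373.

373


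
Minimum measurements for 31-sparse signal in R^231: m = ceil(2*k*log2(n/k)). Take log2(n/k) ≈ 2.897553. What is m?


log2(n/k) = log2(231/31) ≈ 2.897553.
2*k*log2(n/k) ≈ 2*31*2.897553 = 179.648286.
m = ceil(179.648286) = 180.

180


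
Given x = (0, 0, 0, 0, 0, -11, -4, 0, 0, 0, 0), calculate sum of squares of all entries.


Non-zero entries: [(5, -11), (6, -4)]
Squares: [121, 16]
||x||_2^2 = sum = 137.

137


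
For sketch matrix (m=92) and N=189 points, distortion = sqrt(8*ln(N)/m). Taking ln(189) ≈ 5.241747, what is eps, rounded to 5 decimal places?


ln(189) ≈ 5.241747.
8*ln(N)/m ≈ 8*5.241747/92 ≈ 0.45580409.
eps = sqrt(0.45580409) ≈ 0.6751326 ≈ 0.67513.

0.67513


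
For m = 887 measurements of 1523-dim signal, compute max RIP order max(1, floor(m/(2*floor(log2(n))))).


floor(log2(1523)) = 10.
2*10 = 20.
m/(2*floor(log2(n))) = 887/20 ≈ 44.35.
floor = 44.
k = max(1, 44) = 44.

44


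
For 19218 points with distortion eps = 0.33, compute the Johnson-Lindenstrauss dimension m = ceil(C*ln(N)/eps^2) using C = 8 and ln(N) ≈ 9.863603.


ln(19218) ≈ 9.863603.
eps^2 = 0.33^2 = 0.1089.
C*ln(N)/eps^2 ≈ 8*9.863603/0.1089 ≈ 724.5989.
m = ceil(724.5989) = 725.

725


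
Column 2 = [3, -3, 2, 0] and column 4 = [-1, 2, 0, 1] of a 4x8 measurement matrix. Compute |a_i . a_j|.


Inner product: 3*-1 + -3*2 + 2*0 + 0*1
Products: [-3, -6, 0, 0]
Sum = -9.
|dot| = 9.

9


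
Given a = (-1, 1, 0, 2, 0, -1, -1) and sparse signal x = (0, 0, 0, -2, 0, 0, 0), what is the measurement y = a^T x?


Non-zero terms: ['2*-2']
Products: [-4]
y = sum = -4.

-4


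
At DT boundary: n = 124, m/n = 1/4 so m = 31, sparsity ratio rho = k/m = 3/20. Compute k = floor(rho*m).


m = 1/4*124 = 31.
rho = 3/20.
rho*m = 3/20*31 = 4.65.
k = floor(4.65) = 4.

4


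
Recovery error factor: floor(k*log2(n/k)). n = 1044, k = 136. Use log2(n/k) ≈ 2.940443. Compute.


log2(n/k) = log2(1044/136) ≈ 2.940443.
k*log2(n/k) ≈ 136*2.940443 = 399.900248.
floor(399.900248) = 399.

399


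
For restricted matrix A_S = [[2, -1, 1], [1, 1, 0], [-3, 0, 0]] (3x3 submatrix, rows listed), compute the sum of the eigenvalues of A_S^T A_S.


Sum of eigenvalues of A_S^T A_S = trace(A_S^T A_S) = sum of squared column norms of A_S.
A_S^T A_S diagonal: [14, 2, 1].
trace = 14 + 2 + 1 = 17.

17


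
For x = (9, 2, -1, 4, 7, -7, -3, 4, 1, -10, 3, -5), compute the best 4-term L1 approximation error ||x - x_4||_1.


Sorted |x_i| descending: [10, 9, 7, 7, 5, 4, 4, 3, 3, 2, 1, 1]
Keep top 4: [10, 9, 7, 7]
Tail entries: [5, 4, 4, 3, 3, 2, 1, 1]
L1 error = sum of tail = 23.

23


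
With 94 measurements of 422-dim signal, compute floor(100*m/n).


100*m/n = 100*94/422 ≈ 22.2749.
floor = 22.

22


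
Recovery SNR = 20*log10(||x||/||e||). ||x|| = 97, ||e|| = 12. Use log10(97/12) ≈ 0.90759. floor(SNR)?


||x||/||e|| = 97/12.
log10(97/12) ≈ 0.90759.
20*log10(||x||/||e||) ≈ 20*0.90759 = 18.1518.
floor(18.1518) = 18.

18


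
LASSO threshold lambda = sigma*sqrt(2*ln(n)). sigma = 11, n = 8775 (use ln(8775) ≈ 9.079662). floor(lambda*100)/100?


ln(8775) ≈ 9.079662.
2*ln(n) ≈ 18.159324.
sqrt(2*ln(n)) ≈ sqrt(18.159324) ≈ 4.261376.
lambda ≈ 11*4.261376 = 46.875136.
floor(lambda*100)/100 = 46.87.

46.87


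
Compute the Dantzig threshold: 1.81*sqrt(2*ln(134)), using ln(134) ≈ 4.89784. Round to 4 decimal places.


ln(134) ≈ 4.89784.
2*ln(n) ≈ 9.79568.
sqrt(2*ln(n)) ≈ sqrt(9.79568) ≈ 3.129805.
threshold ≈ 1.81*3.129805 = 5.66494705 ≈ 5.6649.

5.6649


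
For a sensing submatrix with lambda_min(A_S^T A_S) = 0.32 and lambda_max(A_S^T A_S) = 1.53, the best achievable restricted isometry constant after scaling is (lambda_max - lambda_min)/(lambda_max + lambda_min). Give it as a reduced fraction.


lambda_max - lambda_min = 1.53 - 0.32 = 1.21.
lambda_max + lambda_min = 1.53 + 0.32 = 1.85.
delta = 1.21/1.85 = 121/185.

121/185


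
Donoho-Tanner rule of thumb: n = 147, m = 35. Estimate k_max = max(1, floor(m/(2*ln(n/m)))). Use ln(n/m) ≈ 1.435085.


n/m = 147/35 = 21/5.
ln(n/m) ≈ 1.435085.
2*ln(n/m) ≈ 2.87017.
m/(2*ln(n/m)) ≈ 35/2.87017 ≈ 12.1944.
floor = 12.
k_max = max(1, 12) = 12.

12


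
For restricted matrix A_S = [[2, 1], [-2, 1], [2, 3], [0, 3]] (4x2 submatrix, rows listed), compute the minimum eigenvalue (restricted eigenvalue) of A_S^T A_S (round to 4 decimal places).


A_S^T A_S = [[12, 6], [6, 20]].
trace = 32.
det = 204.
disc = trace^2 - 4*det = 1024 - 4*204 = 208.
sqrt(208) ≈ 14.422205.
lam_min = (32 - sqrt(208))/2 ≈ (32 - 14.422205)/2 = 8.7888975 ≈ 8.7889.

8.7889


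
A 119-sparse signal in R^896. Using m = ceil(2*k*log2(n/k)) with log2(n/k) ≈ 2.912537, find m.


log2(n/k) = log2(896/119) ≈ 2.912537.
2*k*log2(n/k) ≈ 2*119*2.912537 = 693.183806.
m = ceil(693.183806) = 694.

694


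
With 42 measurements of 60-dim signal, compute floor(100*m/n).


100*m/n = 100*42/60 ≈ 70.0.
floor = 70.

70


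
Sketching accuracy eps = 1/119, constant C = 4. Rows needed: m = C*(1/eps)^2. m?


1/eps = 119.
(1/eps)^2 = 14161.
m = 4*14161 = 56644.

56644


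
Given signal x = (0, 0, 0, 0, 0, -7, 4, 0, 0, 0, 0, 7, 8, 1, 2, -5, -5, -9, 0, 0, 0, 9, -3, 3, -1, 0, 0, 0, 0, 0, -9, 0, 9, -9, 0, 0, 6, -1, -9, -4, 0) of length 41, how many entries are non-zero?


Non-zero positions: [5, 6, 11, 12, 13, 14, 15, 16, 17, 21, 22, 23, 24, 30, 32, 33, 36, 37, 38, 39].
Sparsity = 20.

20


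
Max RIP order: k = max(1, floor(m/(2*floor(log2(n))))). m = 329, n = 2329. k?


floor(log2(2329)) = 11.
2*11 = 22.
m/(2*floor(log2(n))) = 329/22 ≈ 14.9545.
floor = 14.
k = max(1, 14) = 14.

14


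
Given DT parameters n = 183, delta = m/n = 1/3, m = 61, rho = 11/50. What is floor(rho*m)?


m = 1/3*183 = 61.
rho = 11/50.
rho*m = 11/50*61 = 13.42.
k = floor(13.42) = 13.

13


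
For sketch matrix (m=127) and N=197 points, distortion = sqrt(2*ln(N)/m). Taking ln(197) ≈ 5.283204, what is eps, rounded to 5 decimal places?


ln(197) ≈ 5.283204.
2*ln(N)/m ≈ 2*5.283204/127 ≈ 0.08320006.
eps = sqrt(0.08320006) ≈ 0.2884442 ≈ 0.28844.

0.28844


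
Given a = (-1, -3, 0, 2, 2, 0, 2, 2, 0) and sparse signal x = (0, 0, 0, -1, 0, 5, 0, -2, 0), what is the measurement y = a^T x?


Non-zero terms: ['2*-1', '0*5', '2*-2']
Products: [-2, 0, -4]
y = sum = -6.

-6


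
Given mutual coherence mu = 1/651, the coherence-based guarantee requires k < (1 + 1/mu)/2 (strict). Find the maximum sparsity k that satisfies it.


1/mu = 651.
1 + 1/mu = 652.
(1 + 1/mu)/2 = 326 is an integer and the inequality is strict, so k_max = 326 - 1 = 325.

325


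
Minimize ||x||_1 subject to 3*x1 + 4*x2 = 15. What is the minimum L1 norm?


Axis intercepts:
  x1 = 5, x2 = 0: L1 = 5
  x1 = 0, x2 = 15/4: L1 = 15/4
x* = (0, 15/4)
||x*||_1 = 15/4.

15/4


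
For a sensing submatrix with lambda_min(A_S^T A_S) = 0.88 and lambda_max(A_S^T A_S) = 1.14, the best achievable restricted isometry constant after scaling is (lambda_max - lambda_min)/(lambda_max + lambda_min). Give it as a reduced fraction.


lambda_max - lambda_min = 1.14 - 0.88 = 0.26.
lambda_max + lambda_min = 1.14 + 0.88 = 2.02.
delta = 0.26/2.02 = 26/202 = 13/101.

13/101


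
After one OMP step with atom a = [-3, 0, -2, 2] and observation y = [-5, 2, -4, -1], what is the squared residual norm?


a^T a = 17.
a^T y = 21.
coeff = 21/17 = 21/17.
||r||^2 = 341/17.

341/17


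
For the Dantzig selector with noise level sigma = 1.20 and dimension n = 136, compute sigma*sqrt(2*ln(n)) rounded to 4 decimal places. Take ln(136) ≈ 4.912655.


ln(136) ≈ 4.912655.
2*ln(n) ≈ 9.82531.
sqrt(2*ln(n)) ≈ sqrt(9.82531) ≈ 3.134535.
threshold ≈ 1.20*3.134535 = 3.761442 ≈ 3.7614.

3.7614


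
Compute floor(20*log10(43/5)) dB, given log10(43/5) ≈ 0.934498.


||x||/||e|| = 43/5.
log10(43/5) ≈ 0.934498.
20*log10(||x||/||e||) ≈ 20*0.934498 = 18.68996.
floor(18.68996) = 18.

18


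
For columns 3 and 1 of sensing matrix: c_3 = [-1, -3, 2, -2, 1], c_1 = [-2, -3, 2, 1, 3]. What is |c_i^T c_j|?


Inner product: -1*-2 + -3*-3 + 2*2 + -2*1 + 1*3
Products: [2, 9, 4, -2, 3]
Sum = 16.
|dot| = 16.

16


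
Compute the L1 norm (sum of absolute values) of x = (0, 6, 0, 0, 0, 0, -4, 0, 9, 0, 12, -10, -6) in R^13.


Non-zero entries: [(1, 6), (6, -4), (8, 9), (10, 12), (11, -10), (12, -6)]
Absolute values: [6, 4, 9, 12, 10, 6]
||x||_1 = sum = 47.

47


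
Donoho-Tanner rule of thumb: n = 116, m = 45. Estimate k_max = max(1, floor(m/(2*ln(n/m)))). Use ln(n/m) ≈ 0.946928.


n/m = 116/45.
ln(n/m) ≈ 0.946928.
2*ln(n/m) ≈ 1.893856.
m/(2*ln(n/m)) ≈ 45/1.893856 ≈ 23.761.
floor = 23.
k_max = max(1, 23) = 23.

23


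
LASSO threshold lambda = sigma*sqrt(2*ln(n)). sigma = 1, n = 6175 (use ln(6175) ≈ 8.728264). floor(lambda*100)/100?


ln(6175) ≈ 8.728264.
2*ln(n) ≈ 17.456528.
sqrt(2*ln(n)) ≈ sqrt(17.456528) ≈ 4.178101.
lambda ≈ 1*4.178101 = 4.178101.
floor(lambda*100)/100 = 4.17.

4.17


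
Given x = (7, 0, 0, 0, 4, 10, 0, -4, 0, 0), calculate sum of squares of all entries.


Non-zero entries: [(0, 7), (4, 4), (5, 10), (7, -4)]
Squares: [49, 16, 100, 16]
||x||_2^2 = sum = 181.

181


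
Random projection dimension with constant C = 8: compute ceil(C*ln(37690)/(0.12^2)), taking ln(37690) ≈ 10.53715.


ln(37690) ≈ 10.53715.
eps^2 = 0.12^2 = 0.0144.
C*ln(N)/eps^2 ≈ 8*10.53715/0.0144 ≈ 5853.9722.
m = ceil(5853.9722) = 5854.

5854


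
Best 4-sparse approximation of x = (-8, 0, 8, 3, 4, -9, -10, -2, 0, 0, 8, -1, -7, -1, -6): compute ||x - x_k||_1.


Sorted |x_i| descending: [10, 9, 8, 8, 8, 7, 6, 4, 3, 2, 1, 1, 0, 0, 0]
Keep top 4: [10, 9, 8, 8]
Tail entries: [8, 7, 6, 4, 3, 2, 1, 1, 0, 0, 0]
L1 error = sum of tail = 32.

32


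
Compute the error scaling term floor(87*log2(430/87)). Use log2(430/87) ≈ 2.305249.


log2(n/k) = log2(430/87) ≈ 2.305249.
k*log2(n/k) ≈ 87*2.305249 = 200.556663.
floor(200.556663) = 200.

200


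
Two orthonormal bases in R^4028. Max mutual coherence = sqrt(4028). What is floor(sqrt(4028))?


63^2 = 3969 <= 4028 < 4096 = 64^2, so 63 <= sqrt(4028) < 64.
floor(sqrt(4028)) = 63.

63


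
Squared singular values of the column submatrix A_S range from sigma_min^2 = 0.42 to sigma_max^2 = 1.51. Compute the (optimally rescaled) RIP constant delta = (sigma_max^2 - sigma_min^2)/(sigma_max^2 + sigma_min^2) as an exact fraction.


lambda_max - lambda_min = 1.51 - 0.42 = 1.09.
lambda_max + lambda_min = 1.51 + 0.42 = 1.93.
delta = 1.09/1.93 = 109/193.

109/193


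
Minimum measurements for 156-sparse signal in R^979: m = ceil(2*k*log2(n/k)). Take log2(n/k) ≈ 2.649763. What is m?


log2(n/k) = log2(979/156) ≈ 2.649763.
2*k*log2(n/k) ≈ 2*156*2.649763 = 826.726056.
m = ceil(826.726056) = 827.

827


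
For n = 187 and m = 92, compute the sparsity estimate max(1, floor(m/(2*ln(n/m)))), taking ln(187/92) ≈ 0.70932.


n/m = 187/92.
ln(n/m) ≈ 0.70932.
2*ln(n/m) ≈ 1.41864.
m/(2*ln(n/m)) ≈ 92/1.41864 ≈ 64.8508.
floor = 64.
k_max = max(1, 64) = 64.

64


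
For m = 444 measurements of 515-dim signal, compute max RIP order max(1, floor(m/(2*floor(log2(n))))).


floor(log2(515)) = 9.
2*9 = 18.
m/(2*floor(log2(n))) = 444/18 ≈ 24.6667.
floor = 24.
k = max(1, 24) = 24.

24


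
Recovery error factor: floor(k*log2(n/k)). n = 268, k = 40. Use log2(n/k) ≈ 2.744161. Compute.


log2(n/k) = log2(268/40) ≈ 2.744161.
k*log2(n/k) ≈ 40*2.744161 = 109.76644.
floor(109.76644) = 109.

109


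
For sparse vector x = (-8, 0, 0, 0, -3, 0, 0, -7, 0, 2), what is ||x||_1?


Non-zero entries: [(0, -8), (4, -3), (7, -7), (9, 2)]
Absolute values: [8, 3, 7, 2]
||x||_1 = sum = 20.

20


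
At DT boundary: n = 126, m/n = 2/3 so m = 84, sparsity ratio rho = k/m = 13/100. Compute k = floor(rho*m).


m = 2/3*126 = 84.
rho = 13/100.
rho*m = 13/100*84 = 10.92.
k = floor(10.92) = 10.

10


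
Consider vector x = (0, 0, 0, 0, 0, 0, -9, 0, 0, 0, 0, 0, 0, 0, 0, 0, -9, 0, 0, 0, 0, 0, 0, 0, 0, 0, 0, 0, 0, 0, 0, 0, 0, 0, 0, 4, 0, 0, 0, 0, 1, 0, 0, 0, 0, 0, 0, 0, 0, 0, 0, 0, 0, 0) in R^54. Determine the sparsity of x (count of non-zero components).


Non-zero positions: [6, 16, 35, 40].
Sparsity = 4.

4


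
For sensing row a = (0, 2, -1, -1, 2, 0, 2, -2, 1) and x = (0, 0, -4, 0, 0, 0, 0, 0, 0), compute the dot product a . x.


Non-zero terms: ['-1*-4']
Products: [4]
y = sum = 4.

4


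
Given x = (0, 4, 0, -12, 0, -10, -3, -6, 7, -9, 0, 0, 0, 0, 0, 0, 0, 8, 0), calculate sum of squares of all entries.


Non-zero entries: [(1, 4), (3, -12), (5, -10), (6, -3), (7, -6), (8, 7), (9, -9), (17, 8)]
Squares: [16, 144, 100, 9, 36, 49, 81, 64]
||x||_2^2 = sum = 499.

499


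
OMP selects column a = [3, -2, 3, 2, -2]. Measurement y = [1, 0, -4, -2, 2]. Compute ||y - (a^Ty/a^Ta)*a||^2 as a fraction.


a^T a = 30.
a^T y = -17.
coeff = -17/30 = -17/30.
||r||^2 = 461/30.

461/30


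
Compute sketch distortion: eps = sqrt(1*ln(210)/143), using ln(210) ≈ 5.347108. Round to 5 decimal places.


ln(210) ≈ 5.347108.
1*ln(N)/m ≈ 1*5.347108/143 ≈ 0.03739236.
eps = sqrt(0.03739236) ≈ 0.193371 ≈ 0.19337.

0.19337


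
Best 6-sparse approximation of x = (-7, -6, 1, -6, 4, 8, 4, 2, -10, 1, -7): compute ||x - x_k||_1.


Sorted |x_i| descending: [10, 8, 7, 7, 6, 6, 4, 4, 2, 1, 1]
Keep top 6: [10, 8, 7, 7, 6, 6]
Tail entries: [4, 4, 2, 1, 1]
L1 error = sum of tail = 12.

12


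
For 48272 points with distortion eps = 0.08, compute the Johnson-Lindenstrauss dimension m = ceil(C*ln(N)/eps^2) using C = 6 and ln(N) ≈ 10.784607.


ln(48272) ≈ 10.784607.
eps^2 = 0.08^2 = 0.0064.
C*ln(N)/eps^2 ≈ 6*10.784607/0.0064 ≈ 10110.5691.
m = ceil(10110.5691) = 10111.

10111


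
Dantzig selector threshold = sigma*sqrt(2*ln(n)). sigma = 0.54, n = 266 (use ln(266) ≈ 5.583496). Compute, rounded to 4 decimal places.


ln(266) ≈ 5.583496.
2*ln(n) ≈ 11.166992.
sqrt(2*ln(n)) ≈ sqrt(11.166992) ≈ 3.341705.
threshold ≈ 0.54*3.341705 = 1.8045207 ≈ 1.8045.

1.8045


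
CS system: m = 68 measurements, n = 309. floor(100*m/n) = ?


100*m/n = 100*68/309 ≈ 22.0065.
floor = 22.

22


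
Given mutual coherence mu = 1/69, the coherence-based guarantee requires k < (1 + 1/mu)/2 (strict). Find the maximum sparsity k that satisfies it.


1/mu = 69.
1 + 1/mu = 70.
(1 + 1/mu)/2 = 35 is an integer and the inequality is strict, so k_max = 35 - 1 = 34.

34


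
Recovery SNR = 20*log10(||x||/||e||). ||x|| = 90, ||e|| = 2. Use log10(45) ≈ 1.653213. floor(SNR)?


||x||/||e|| = 90/2 = 45.
log10(45) ≈ 1.653213.
20*log10(||x||/||e||) ≈ 20*1.653213 = 33.06426.
floor(33.06426) = 33.

33


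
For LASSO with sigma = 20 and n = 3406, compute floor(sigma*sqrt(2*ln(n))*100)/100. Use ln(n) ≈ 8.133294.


ln(3406) ≈ 8.133294.
2*ln(n) ≈ 16.266588.
sqrt(2*ln(n)) ≈ sqrt(16.266588) ≈ 4.033186.
lambda ≈ 20*4.033186 = 80.66372.
floor(lambda*100)/100 = 80.66.

80.66


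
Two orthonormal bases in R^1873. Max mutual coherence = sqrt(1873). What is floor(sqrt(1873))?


43^2 = 1849 <= 1873 < 1936 = 44^2, so 43 <= sqrt(1873) < 44.
floor(sqrt(1873)) = 43.

43


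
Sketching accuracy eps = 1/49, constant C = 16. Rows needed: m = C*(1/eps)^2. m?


1/eps = 49.
(1/eps)^2 = 2401.
m = 16*2401 = 38416.

38416


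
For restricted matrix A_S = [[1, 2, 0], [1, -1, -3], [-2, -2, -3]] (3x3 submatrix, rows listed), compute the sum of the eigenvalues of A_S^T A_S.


Sum of eigenvalues of A_S^T A_S = trace(A_S^T A_S) = sum of squared column norms of A_S.
A_S^T A_S diagonal: [6, 9, 18].
trace = 6 + 9 + 18 = 33.

33


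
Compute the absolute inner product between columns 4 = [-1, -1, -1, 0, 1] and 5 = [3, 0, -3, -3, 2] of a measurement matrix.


Inner product: -1*3 + -1*0 + -1*-3 + 0*-3 + 1*2
Products: [-3, 0, 3, 0, 2]
Sum = 2.
|dot| = 2.

2


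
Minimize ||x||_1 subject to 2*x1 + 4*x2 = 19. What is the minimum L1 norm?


Axis intercepts:
  x1 = 19/2, x2 = 0: L1 = 19/2
  x1 = 0, x2 = 19/4: L1 = 19/4
x* = (0, 19/4)
||x*||_1 = 19/4.

19/4


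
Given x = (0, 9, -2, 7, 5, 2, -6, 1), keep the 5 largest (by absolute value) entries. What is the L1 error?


Sorted |x_i| descending: [9, 7, 6, 5, 2, 2, 1, 0]
Keep top 5: [9, 7, 6, 5, 2]
Tail entries: [2, 1, 0]
L1 error = sum of tail = 3.

3


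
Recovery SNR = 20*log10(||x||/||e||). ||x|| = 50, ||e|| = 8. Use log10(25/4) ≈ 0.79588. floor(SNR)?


||x||/||e|| = 50/8 = 25/4.
log10(25/4) ≈ 0.79588.
20*log10(||x||/||e||) ≈ 20*0.79588 = 15.9176.
floor(15.9176) = 15.

15


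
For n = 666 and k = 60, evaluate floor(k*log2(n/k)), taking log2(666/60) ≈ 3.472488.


log2(n/k) = log2(666/60) ≈ 3.472488.
k*log2(n/k) ≈ 60*3.472488 = 208.34928.
floor(208.34928) = 208.

208


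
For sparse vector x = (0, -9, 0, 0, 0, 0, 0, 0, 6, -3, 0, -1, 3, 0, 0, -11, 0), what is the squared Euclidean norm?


Non-zero entries: [(1, -9), (8, 6), (9, -3), (11, -1), (12, 3), (15, -11)]
Squares: [81, 36, 9, 1, 9, 121]
||x||_2^2 = sum = 257.

257


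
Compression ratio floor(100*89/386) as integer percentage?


100*m/n = 100*89/386 ≈ 23.057.
floor = 23.

23


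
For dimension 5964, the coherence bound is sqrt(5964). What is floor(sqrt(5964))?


77^2 = 5929 <= 5964 < 6084 = 78^2, so 77 <= sqrt(5964) < 78.
floor(sqrt(5964)) = 77.

77


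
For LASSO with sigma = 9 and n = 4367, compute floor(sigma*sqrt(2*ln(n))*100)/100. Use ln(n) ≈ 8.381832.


ln(4367) ≈ 8.381832.
2*ln(n) ≈ 16.763664.
sqrt(2*ln(n)) ≈ sqrt(16.763664) ≈ 4.094345.
lambda ≈ 9*4.094345 = 36.849105.
floor(lambda*100)/100 = 36.84.

36.84


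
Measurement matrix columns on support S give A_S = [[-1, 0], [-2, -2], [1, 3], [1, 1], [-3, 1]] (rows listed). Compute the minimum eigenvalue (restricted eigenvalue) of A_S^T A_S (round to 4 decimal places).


A_S^T A_S = [[16, 5], [5, 15]].
trace = 31.
det = 215.
disc = trace^2 - 4*det = 961 - 4*215 = 101.
sqrt(101) ≈ 10.049876.
lam_min = (31 - sqrt(101))/2 ≈ (31 - 10.049876)/2 = 10.475062 ≈ 10.4751.

10.4751


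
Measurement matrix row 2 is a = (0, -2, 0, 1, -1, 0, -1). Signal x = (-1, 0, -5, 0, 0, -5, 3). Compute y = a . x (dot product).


Non-zero terms: ['0*-1', '0*-5', '0*-5', '-1*3']
Products: [0, 0, 0, -3]
y = sum = -3.

-3


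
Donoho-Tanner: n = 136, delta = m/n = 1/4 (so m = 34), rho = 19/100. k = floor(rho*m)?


m = 1/4*136 = 34.
rho = 19/100.
rho*m = 19/100*34 = 6.46.
k = floor(6.46) = 6.

6


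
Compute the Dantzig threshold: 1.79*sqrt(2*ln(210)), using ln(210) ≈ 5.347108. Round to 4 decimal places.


ln(210) ≈ 5.347108.
2*ln(n) ≈ 10.694216.
sqrt(2*ln(n)) ≈ sqrt(10.694216) ≈ 3.270201.
threshold ≈ 1.79*3.270201 = 5.85365979 ≈ 5.8537.

5.8537


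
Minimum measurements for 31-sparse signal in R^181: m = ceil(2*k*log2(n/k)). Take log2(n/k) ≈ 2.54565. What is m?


log2(n/k) = log2(181/31) ≈ 2.54565.
2*k*log2(n/k) ≈ 2*31*2.54565 = 157.8303.
m = ceil(157.8303) = 158.

158


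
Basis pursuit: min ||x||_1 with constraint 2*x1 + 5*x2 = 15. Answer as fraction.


Axis intercepts:
  x1 = 15/2, x2 = 0: L1 = 15/2
  x1 = 0, x2 = 3: L1 = 3
x* = (0, 3)
||x*||_1 = 3.

3


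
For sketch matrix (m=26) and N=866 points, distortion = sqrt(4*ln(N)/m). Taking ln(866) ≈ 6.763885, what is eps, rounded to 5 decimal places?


ln(866) ≈ 6.763885.
4*ln(N)/m ≈ 4*6.763885/26 ≈ 1.04059769.
eps = sqrt(1.04059769) ≈ 1.0200969 ≈ 1.02010.

1.02010


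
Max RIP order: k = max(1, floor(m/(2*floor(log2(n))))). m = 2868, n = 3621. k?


floor(log2(3621)) = 11.
2*11 = 22.
m/(2*floor(log2(n))) = 2868/22 ≈ 130.3636.
floor = 130.
k = max(1, 130) = 130.

130


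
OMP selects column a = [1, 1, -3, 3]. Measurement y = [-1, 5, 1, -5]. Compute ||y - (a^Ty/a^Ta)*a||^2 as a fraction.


a^T a = 20.
a^T y = -14.
coeff = -14/20 = -7/10.
||r||^2 = 211/5.

211/5


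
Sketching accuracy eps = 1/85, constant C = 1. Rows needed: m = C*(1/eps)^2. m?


1/eps = 85.
(1/eps)^2 = 7225.
m = 1*7225 = 7225.

7225


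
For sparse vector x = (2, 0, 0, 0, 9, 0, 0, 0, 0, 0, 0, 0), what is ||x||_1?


Non-zero entries: [(0, 2), (4, 9)]
Absolute values: [2, 9]
||x||_1 = sum = 11.

11


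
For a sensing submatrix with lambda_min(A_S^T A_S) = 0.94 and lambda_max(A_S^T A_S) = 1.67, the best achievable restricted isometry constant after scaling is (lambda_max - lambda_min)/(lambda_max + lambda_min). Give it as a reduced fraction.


lambda_max - lambda_min = 1.67 - 0.94 = 0.73.
lambda_max + lambda_min = 1.67 + 0.94 = 2.61.
delta = 0.73/2.61 = 73/261.

73/261


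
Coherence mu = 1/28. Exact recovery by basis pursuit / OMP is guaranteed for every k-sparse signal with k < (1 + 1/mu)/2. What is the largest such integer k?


1/mu = 28.
1 + 1/mu = 29.
(1 + 1/mu)/2 = 14.5 is not an integer, so k_max = floor(14.5) = 14.

14


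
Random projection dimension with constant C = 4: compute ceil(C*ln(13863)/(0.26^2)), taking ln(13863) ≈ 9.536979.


ln(13863) ≈ 9.536979.
eps^2 = 0.26^2 = 0.0676.
C*ln(N)/eps^2 ≈ 4*9.536979/0.0676 ≈ 564.3183.
m = ceil(564.3183) = 565.

565


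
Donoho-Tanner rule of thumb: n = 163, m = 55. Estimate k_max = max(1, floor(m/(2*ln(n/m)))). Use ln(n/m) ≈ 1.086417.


n/m = 163/55.
ln(n/m) ≈ 1.086417.
2*ln(n/m) ≈ 2.172834.
m/(2*ln(n/m)) ≈ 55/2.172834 ≈ 25.3126.
floor = 25.
k_max = max(1, 25) = 25.

25


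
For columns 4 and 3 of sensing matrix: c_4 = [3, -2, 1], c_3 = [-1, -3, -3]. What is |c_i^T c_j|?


Inner product: 3*-1 + -2*-3 + 1*-3
Products: [-3, 6, -3]
Sum = 0.
|dot| = 0.

0


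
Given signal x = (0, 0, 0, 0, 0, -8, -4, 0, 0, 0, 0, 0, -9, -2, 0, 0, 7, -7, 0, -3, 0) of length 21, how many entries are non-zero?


Non-zero positions: [5, 6, 12, 13, 16, 17, 19].
Sparsity = 7.

7


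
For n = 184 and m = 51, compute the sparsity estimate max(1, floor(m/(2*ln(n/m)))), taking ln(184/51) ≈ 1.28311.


n/m = 184/51.
ln(n/m) ≈ 1.28311.
2*ln(n/m) ≈ 2.56622.
m/(2*ln(n/m)) ≈ 51/2.56622 ≈ 19.8736.
floor = 19.
k_max = max(1, 19) = 19.

19


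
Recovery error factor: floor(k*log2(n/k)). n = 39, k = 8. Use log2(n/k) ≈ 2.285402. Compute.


log2(n/k) = log2(39/8) ≈ 2.285402.
k*log2(n/k) ≈ 8*2.285402 = 18.283216.
floor(18.283216) = 18.

18


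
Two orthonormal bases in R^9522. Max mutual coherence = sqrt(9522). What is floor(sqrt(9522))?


97^2 = 9409 <= 9522 < 9604 = 98^2, so 97 <= sqrt(9522) < 98.
floor(sqrt(9522)) = 97.

97


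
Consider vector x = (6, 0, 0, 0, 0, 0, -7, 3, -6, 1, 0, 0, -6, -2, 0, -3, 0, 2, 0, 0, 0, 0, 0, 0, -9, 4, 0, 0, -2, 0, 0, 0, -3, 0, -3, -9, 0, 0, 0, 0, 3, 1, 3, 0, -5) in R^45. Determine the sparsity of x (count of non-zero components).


Non-zero positions: [0, 6, 7, 8, 9, 12, 13, 15, 17, 24, 25, 28, 32, 34, 35, 40, 41, 42, 44].
Sparsity = 19.

19


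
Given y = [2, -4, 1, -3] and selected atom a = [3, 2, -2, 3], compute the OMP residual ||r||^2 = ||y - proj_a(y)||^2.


a^T a = 26.
a^T y = -13.
coeff = -13/26 = -1/2.
||r||^2 = 47/2.

47/2


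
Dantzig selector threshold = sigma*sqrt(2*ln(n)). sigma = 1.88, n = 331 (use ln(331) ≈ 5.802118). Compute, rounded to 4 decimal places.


ln(331) ≈ 5.802118.
2*ln(n) ≈ 11.604236.
sqrt(2*ln(n)) ≈ sqrt(11.604236) ≈ 3.406499.
threshold ≈ 1.88*3.406499 = 6.40421812 ≈ 6.4042.

6.4042


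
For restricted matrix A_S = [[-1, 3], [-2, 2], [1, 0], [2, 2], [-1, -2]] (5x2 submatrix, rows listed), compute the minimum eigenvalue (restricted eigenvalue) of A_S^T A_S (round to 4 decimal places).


A_S^T A_S = [[11, -1], [-1, 21]].
trace = 32.
det = 230.
disc = trace^2 - 4*det = 1024 - 4*230 = 104.
sqrt(104) ≈ 10.198039.
lam_min = (32 - sqrt(104))/2 ≈ (32 - 10.198039)/2 = 10.9009805 ≈ 10.9010.

10.9010


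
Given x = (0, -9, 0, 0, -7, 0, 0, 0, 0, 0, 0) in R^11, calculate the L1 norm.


Non-zero entries: [(1, -9), (4, -7)]
Absolute values: [9, 7]
||x||_1 = sum = 16.

16


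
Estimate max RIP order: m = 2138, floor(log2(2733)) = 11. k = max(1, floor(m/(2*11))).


floor(log2(2733)) = 11.
2*11 = 22.
m/(2*floor(log2(n))) = 2138/22 ≈ 97.1818.
floor = 97.
k = max(1, 97) = 97.

97


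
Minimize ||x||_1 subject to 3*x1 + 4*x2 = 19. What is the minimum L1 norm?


Axis intercepts:
  x1 = 19/3, x2 = 0: L1 = 19/3
  x1 = 0, x2 = 19/4: L1 = 19/4
x* = (0, 19/4)
||x*||_1 = 19/4.

19/4


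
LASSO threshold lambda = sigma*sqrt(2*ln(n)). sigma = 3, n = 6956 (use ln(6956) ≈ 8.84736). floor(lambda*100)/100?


ln(6956) ≈ 8.84736.
2*ln(n) ≈ 17.69472.
sqrt(2*ln(n)) ≈ sqrt(17.69472) ≈ 4.206509.
lambda ≈ 3*4.206509 = 12.619527.
floor(lambda*100)/100 = 12.61.

12.61


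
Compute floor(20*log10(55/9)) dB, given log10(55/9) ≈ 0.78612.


||x||/||e|| = 55/9.
log10(55/9) ≈ 0.78612.
20*log10(||x||/||e||) ≈ 20*0.78612 = 15.7224.
floor(15.7224) = 15.

15


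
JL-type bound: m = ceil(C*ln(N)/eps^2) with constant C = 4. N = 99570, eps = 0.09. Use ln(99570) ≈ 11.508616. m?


ln(99570) ≈ 11.508616.
eps^2 = 0.09^2 = 0.0081.
C*ln(N)/eps^2 ≈ 4*11.508616/0.0081 ≈ 5683.2672.
m = ceil(5683.2672) = 5684.

5684


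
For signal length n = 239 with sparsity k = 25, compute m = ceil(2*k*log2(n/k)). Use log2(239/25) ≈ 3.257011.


log2(n/k) = log2(239/25) ≈ 3.257011.
2*k*log2(n/k) ≈ 2*25*3.257011 = 162.85055.
m = ceil(162.85055) = 163.

163


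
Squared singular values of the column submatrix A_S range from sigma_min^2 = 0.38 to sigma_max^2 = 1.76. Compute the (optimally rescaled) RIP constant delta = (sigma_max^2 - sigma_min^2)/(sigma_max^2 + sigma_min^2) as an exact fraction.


lambda_max - lambda_min = 1.76 - 0.38 = 1.38.
lambda_max + lambda_min = 1.76 + 0.38 = 2.14.
delta = 1.38/2.14 = 138/214 = 69/107.

69/107
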